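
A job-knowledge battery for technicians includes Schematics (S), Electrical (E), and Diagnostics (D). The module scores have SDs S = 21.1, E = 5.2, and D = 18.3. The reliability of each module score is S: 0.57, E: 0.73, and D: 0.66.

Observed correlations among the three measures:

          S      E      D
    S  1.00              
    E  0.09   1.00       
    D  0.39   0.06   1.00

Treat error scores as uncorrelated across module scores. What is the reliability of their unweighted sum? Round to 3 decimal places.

0.726

Var(S+E+D) = 21.1² + 5.2² + 18.3² + 2·[21.1·5.2·0.09 + 21.1·18.3·0.39 + 5.2·18.3·0.06] = 807.14 + 332.35 = 1139.49.
With uncorrelated errors the cross-covariances are all true-score covariance, so they carry over unchanged; only the diagonal terms shrink to ρᵢσᵢ².
True-score variance = [21.1²·0.57 + 5.2²·0.73 + 18.3²·0.66] + 332.35 = 494.536 + 332.35 = 826.887.
Reliability = 826.887 / 1139.49 = 0.726.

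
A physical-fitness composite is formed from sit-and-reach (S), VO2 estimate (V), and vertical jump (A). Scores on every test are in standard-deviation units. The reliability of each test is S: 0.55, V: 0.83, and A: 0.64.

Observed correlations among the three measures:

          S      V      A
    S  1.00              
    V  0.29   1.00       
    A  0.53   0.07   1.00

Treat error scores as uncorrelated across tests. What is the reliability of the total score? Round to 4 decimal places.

Var(S+V+A) = 3 + 2·[0.29 + 0.53 + 0.07] = 3 + 1.78 = 4.78.
With uncorrelated errors the cross-covariances are all true-score covariance, so they carry over unchanged; only the diagonal terms shrink to ρᵢσᵢ².
True-score variance = [0.55 + 0.83 + 0.64] + 1.78 = 2.02 + 1.78 = 3.8.
Reliability = 3.8 / 4.78 = 0.7950.

0.7950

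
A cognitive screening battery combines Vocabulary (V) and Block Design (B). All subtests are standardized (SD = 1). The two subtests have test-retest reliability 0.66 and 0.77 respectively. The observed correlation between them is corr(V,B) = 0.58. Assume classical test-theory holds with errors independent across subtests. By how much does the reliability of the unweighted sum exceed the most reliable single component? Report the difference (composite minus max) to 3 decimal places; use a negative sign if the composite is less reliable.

0.050

Var(sum) = 2 + 1.16 = 3.16; true-score variance = 1.43 + 1.16 = 2.59; composite reliability = 0.8196.
Max component reliability = 0.7700.
Difference = 0.8196 − 0.7700 = 0.050.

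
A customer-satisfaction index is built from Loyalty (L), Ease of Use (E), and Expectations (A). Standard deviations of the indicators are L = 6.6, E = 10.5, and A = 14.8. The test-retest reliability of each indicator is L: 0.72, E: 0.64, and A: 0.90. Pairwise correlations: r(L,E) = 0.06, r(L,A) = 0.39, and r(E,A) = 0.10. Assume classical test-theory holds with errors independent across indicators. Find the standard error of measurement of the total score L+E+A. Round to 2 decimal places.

8.59

Var(total) = 372.85 + 115.586 = 488.436.
True-score variance = 299.059 + 115.586 = 414.646, so reliability = 0.8489.
Error variance = 488.436 − 414.646 = 73.7908; SEM = √73.7908 = 8.59.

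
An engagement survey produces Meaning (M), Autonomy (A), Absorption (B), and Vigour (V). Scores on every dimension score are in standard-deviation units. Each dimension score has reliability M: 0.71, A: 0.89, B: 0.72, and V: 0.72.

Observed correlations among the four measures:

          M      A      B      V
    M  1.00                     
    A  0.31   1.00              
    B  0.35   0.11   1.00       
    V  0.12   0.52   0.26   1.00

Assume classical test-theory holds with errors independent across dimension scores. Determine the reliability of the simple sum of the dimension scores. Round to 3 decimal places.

Var(M+A+B+V) = 4 + 2·[0.31 + 0.35 + 0.12 + 0.11 + 0.52 + 0.26] = 4 + 3.34 = 7.34.
Because errors are independent across components, Cov(Tᵢ,Tⱼ) = Cov(Xᵢ,Xⱼ); the off-diagonal part of the true-score variance is the same as above.
True-score variance = [0.71 + 0.89 + 0.72 + 0.72] + 3.34 = 3.04 + 3.34 = 6.38.
Reliability = 6.38 / 7.34 = 0.869.

0.869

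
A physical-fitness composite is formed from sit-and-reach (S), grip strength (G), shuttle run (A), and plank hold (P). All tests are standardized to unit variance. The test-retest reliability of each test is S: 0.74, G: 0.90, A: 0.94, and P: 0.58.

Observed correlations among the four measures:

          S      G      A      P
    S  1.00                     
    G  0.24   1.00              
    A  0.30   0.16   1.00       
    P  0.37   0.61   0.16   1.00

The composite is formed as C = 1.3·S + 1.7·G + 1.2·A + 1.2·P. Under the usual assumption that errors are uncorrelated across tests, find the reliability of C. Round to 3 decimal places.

Var(C) = 1.3² + 1.7² + 1.2² + 1.2² + 2·[2.21·0.24 + 1.56·0.30 + 1.56·0.37 + 2.04·0.16 + 2.04·0.61 + 1.44·0.16] = 7.46 + 6.7536 = 14.2136.
With uncorrelated errors the cross-covariances are all true-score covariance, so they carry over unchanged; only the diagonal terms shrink to ρᵢσᵢ².
True-score variance = [1.3²·0.74 + 1.7²·0.90 + 1.2²·0.94 + 1.2²·0.58] + 6.7536 = 6.0404 + 6.7536 = 12.794.
Reliability = 12.794 / 14.2136 = 0.900.

0.900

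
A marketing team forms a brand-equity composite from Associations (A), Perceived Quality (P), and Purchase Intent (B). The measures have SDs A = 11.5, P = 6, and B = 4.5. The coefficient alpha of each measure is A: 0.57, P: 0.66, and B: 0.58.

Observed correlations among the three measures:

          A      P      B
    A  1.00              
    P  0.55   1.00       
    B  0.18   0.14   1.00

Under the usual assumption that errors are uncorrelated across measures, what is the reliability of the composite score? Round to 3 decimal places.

0.733

Var(A+P+B) = 11.5² + 6² + 4.5² + 2·[11.5·6·0.55 + 11.5·4.5·0.18 + 6·4.5·0.14] = 188.5 + 102.09 = 290.59.
Because errors are independent across components, Cov(Tᵢ,Tⱼ) = Cov(Xᵢ,Xⱼ); the off-diagonal part of the true-score variance is the same as above.
True-score variance = [11.5²·0.57 + 6²·0.66 + 4.5²·0.58] + 102.09 = 110.887 + 102.09 = 212.977.
Reliability = 212.977 / 290.59 = 0.733.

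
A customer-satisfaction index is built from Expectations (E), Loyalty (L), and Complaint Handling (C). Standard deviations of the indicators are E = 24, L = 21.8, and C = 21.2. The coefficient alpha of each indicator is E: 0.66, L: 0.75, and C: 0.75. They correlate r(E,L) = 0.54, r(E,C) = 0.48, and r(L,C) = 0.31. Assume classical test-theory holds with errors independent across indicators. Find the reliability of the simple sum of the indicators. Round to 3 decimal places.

Var(E+L+C) = 24² + 21.8² + 21.2² + 2·[24·21.8·0.54 + 24·21.2·0.48 + 21.8·21.2·0.31] = 1500.68 + 1340.04 = 2840.72.
Because errors are independent across components, Cov(Tᵢ,Tⱼ) = Cov(Xᵢ,Xⱼ); the off-diagonal part of the true-score variance is the same as above.
True-score variance = [24²·0.66 + 21.8²·0.75 + 21.2²·0.75] + 1340.04 = 1073.67 + 1340.04 = 2413.71.
Reliability = 2413.71 / 2840.72 = 0.850.

0.850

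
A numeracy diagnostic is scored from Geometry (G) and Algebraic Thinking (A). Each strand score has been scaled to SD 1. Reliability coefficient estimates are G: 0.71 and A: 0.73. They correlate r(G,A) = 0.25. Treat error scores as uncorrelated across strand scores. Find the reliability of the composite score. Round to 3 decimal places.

0.776

Var(G+A) = 2 + 2·[0.25] = 2 + 0.5 = 2.5.
With uncorrelated errors the cross-covariances are all true-score covariance, so they carry over unchanged; only the diagonal terms shrink to ρᵢσᵢ².
True-score variance = [0.71 + 0.73] + 0.5 = 1.44 + 0.5 = 1.94.
Reliability = 1.94 / 2.5 = 0.776.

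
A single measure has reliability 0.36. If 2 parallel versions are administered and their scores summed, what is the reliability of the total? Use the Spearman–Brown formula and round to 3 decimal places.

0.529

ρ_k = kρ / (1 + (k−1)ρ) = 2·0.36 / (1 + 1·0.36) = 0.720 / 1.360 = 0.529.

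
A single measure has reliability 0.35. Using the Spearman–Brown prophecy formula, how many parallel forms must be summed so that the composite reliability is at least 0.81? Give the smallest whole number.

k ≥ ρ*(1−ρ₁)/(ρ₁(1−ρ*)) = 0.81·0.65 / (0.35·0.19) = 7.917.
Smallest integer k = 8.

8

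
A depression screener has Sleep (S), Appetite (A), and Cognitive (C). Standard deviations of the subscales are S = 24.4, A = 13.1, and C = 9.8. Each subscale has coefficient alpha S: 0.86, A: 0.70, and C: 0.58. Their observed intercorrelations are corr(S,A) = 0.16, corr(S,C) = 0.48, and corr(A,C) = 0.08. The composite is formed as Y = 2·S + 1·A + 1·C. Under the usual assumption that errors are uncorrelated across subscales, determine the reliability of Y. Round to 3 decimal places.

0.872

Var(Y) = 2²·24.4² + 13.1² + 9.8² + 2·[2·24.4·13.1·0.16 + 2·24.4·9.8·0.48 + 13.1·9.8·0.08] = 2649.09 + 684.221 = 3333.31.
Under uncorrelated errors the observed covariances equal the true-score covariances, so only the own-variance terms attenuate.
True-score variance = [2²·24.4²·0.86 + 13.1²·0.70 + 9.8²·0.58] + 684.221 = 2223.87 + 684.221 = 2908.09.
Reliability = 2908.09 / 3333.31 = 0.872.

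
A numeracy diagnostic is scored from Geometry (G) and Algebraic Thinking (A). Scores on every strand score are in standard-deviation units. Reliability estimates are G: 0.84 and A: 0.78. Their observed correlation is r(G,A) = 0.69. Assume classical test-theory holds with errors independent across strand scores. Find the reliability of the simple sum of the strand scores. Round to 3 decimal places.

Var(G+A) = 2 + 2·[0.69] = 2 + 1.38 = 3.38.
With uncorrelated errors the cross-covariances are all true-score covariance, so they carry over unchanged; only the diagonal terms shrink to ρᵢσᵢ².
True-score variance = [0.84 + 0.78] + 1.38 = 1.62 + 1.38 = 3.
Reliability = 3 / 3.38 = 0.888.

0.888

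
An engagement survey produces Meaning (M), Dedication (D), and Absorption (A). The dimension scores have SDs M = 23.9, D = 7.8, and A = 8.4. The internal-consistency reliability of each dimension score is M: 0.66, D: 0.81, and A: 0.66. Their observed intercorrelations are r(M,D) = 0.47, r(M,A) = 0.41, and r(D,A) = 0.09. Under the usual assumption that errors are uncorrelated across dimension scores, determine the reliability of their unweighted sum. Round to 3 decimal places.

0.782

Var(M+D+A) = 23.9² + 7.8² + 8.4² + 2·[23.9·7.8·0.47 + 23.9·8.4·0.41 + 7.8·8.4·0.09] = 702.61 + 351.652 = 1054.26.
Under uncorrelated errors the observed covariances equal the true-score covariances, so only the own-variance terms attenuate.
True-score variance = [23.9²·0.66 + 7.8²·0.81 + 8.4²·0.66] + 351.652 = 472.849 + 351.652 = 824.5.
Reliability = 824.5 / 1054.26 = 0.782.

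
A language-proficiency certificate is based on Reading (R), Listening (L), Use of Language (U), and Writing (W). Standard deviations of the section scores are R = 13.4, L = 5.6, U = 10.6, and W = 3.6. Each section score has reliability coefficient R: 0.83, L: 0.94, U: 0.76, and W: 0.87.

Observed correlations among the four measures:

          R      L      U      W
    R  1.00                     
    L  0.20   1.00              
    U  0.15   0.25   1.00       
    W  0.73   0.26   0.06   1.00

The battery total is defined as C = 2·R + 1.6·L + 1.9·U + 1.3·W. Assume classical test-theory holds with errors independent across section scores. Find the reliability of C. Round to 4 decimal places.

Var(C) = 2²·13.4² + 1.6²·5.6² + 1.9²·10.6² + 1.3²·3.6² + 2·[3.2·13.4·5.6·0.20 + 3.8·13.4·10.6·0.15 + 2.6·13.4·3.6·0.73 + 3.04·5.6·10.6·0.25 + 2.08·5.6·3.6·0.26 + 2.47·10.6·3.6·0.06] = 1226.04 + 564.439 = 1790.48.
With uncorrelated errors the cross-covariances are all true-score covariance, so they carry over unchanged; only the diagonal terms shrink to ρᵢσᵢ².
True-score variance = [2²·13.4²·0.83 + 1.6²·5.6²·0.94 + 1.9²·10.6²·0.76 + 1.3²·3.6²·0.87] + 564.439 = 998.93 + 564.439 = 1563.37.
Reliability = 1563.37 / 1790.48 = 0.8732.

0.8732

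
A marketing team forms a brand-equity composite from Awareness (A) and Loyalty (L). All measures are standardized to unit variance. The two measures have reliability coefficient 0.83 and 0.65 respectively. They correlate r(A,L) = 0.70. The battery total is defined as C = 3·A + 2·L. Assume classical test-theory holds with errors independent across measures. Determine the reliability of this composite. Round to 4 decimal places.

Var(C) = 3² + 2² + 2·[6·0.70] = 13 + 8.4 = 21.4.
Because errors are independent across components, Cov(Tᵢ,Tⱼ) = Cov(Xᵢ,Xⱼ); the off-diagonal part of the true-score variance is the same as above.
True-score variance = [3²·0.83 + 2²·0.65] + 8.4 = 10.07 + 8.4 = 18.47.
Reliability = 18.47 / 21.4 = 0.8631.

0.8631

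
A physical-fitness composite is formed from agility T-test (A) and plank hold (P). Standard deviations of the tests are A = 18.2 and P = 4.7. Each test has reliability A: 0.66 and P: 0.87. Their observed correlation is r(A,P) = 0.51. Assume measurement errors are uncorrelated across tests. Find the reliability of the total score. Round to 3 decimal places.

Var(A+P) = 18.2² + 4.7² + 2·[18.2·4.7·0.51] = 353.33 + 87.2508 = 440.581.
With uncorrelated errors the cross-covariances are all true-score covariance, so they carry over unchanged; only the diagonal terms shrink to ρᵢσᵢ².
True-score variance = [18.2²·0.66 + 4.7²·0.87] + 87.2508 = 237.837 + 87.2508 = 325.087.
Reliability = 325.087 / 440.581 = 0.738.

0.738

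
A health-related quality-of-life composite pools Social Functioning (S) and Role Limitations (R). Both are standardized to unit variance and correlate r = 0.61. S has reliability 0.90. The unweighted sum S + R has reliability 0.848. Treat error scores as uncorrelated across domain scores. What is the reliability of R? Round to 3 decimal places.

0.611

Var(S+R) = 2 + 2·0.61 = 3.220.
True-score variance = ρ_S + ρ_R + 2·0.61, so 0.848 = (0.90 + ρ_R + 1.22) / 3.220.
ρ_R = 0.848·3.220 − 0.90 − 1.22 = 0.611.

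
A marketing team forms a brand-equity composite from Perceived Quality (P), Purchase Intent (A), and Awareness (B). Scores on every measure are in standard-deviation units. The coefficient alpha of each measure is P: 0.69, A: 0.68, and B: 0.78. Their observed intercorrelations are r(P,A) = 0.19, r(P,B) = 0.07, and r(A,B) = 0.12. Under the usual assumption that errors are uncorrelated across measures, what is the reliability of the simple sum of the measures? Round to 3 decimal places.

0.774

Var(P+A+B) = 3 + 2·[0.19 + 0.07 + 0.12] = 3 + 0.76 = 3.76.
With uncorrelated errors the cross-covariances are all true-score covariance, so they carry over unchanged; only the diagonal terms shrink to ρᵢσᵢ².
True-score variance = [0.69 + 0.68 + 0.78] + 0.76 = 2.15 + 0.76 = 2.91.
Reliability = 2.91 / 3.76 = 0.774.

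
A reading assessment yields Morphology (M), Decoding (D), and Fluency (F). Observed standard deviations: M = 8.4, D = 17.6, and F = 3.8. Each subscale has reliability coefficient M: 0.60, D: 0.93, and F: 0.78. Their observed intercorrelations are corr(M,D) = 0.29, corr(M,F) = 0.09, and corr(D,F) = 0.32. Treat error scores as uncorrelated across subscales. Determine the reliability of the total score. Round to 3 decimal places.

0.900

Var(M+D+F) = 8.4² + 17.6² + 3.8² + 2·[8.4·17.6·0.29 + 8.4·3.8·0.09 + 17.6·3.8·0.32] = 394.76 + 134.296 = 529.056.
With uncorrelated errors the cross-covariances are all true-score covariance, so they carry over unchanged; only the diagonal terms shrink to ρᵢσᵢ².
True-score variance = [8.4²·0.60 + 17.6²·0.93 + 3.8²·0.78] + 134.296 = 341.676 + 134.296 = 475.972.
Reliability = 475.972 / 529.056 = 0.900.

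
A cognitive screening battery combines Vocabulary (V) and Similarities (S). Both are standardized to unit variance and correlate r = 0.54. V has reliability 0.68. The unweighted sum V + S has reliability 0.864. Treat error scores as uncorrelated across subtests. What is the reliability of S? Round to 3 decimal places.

0.901

Var(V+S) = 2 + 2·0.54 = 3.080.
True-score variance = ρ_V + ρ_S + 2·0.54, so 0.864 = (0.68 + ρ_S + 1.08) / 3.080.
ρ_S = 0.864·3.080 − 0.68 − 1.08 = 0.901.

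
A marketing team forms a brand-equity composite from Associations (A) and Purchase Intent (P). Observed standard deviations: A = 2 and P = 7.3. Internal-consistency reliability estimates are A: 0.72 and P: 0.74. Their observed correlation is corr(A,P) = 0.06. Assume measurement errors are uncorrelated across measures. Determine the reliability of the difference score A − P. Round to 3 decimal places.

0.730

Var(A−P) = 2² + 7.3² − 2·2·7.3·0.06 = 57.29 − 1.752 = 55.538.
Because errors are independent across components, Cov(Tᵢ,Tⱼ) = Cov(Xᵢ,Xⱼ); the off-diagonal part of the true-score variance is the same as above.
True-score variance = [2²·0.72 + 7.3²·0.74] − 1.752 = 42.3146 − 1.752 = 40.5626.
Reliability = 40.5626 / 55.538 = 0.730.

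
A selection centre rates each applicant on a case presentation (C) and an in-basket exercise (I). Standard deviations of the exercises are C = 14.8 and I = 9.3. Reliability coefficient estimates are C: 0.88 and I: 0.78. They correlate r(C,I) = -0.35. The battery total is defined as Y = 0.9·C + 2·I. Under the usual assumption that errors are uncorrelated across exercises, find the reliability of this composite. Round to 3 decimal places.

Var(Y) = 0.9²·14.8² + 2²·9.3² + 2·[1.8·14.8·9.3·(-0.35)] = 523.382 − 173.426 = 349.956.
Under uncorrelated errors the observed covariances equal the true-score covariances, so only the own-variance terms attenuate.
True-score variance = [0.9²·14.8²·0.88 + 2²·9.3²·0.78] − 173.426 = 425.981 − 173.426 = 252.554.
Reliability = 252.554 / 349.956 = 0.722.

0.722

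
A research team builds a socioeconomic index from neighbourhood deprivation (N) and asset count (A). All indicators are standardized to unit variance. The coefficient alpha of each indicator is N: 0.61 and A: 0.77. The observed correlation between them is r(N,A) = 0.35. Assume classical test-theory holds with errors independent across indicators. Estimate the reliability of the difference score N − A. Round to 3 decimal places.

0.523

Var(N−A) = 1 + 1 − 2·0.35 = 2 − 0.7 = 1.3.
Under uncorrelated errors the observed covariances equal the true-score covariances, so only the own-variance terms attenuate.
True-score variance = [0.61 + 0.77] − 0.7 = 1.38 − 0.7 = 0.68.
Reliability = 0.68 / 1.3 = 0.523.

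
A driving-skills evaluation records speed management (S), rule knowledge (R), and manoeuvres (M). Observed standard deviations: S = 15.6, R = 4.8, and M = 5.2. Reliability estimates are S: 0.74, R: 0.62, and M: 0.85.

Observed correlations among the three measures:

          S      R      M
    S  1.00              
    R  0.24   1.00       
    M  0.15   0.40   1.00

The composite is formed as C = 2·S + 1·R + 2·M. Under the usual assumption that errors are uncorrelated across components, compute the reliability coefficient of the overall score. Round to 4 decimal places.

0.7883

Var(C) = 2²·15.6² + 4.8² + 2²·5.2² + 2·[2·15.6·4.8·0.24 + 4·15.6·5.2·0.15 + 2·4.8·5.2·0.40] = 1104.64 + 209.165 = 1313.8.
Because errors are independent across components, Cov(Tᵢ,Tⱼ) = Cov(Xᵢ,Xⱼ); the off-diagonal part of the true-score variance is the same as above.
True-score variance = [2²·15.6²·0.74 + 4.8²·0.62 + 2²·5.2²·0.85] + 209.165 = 826.566 + 209.165 = 1035.73.
Reliability = 1035.73 / 1313.8 = 0.7883.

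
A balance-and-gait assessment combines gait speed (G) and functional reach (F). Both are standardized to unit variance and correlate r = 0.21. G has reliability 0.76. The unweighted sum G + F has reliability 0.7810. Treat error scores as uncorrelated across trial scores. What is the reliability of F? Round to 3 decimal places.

Var(G+F) = 2 + 2·0.21 = 2.420.
True-score variance = ρ_G + ρ_F + 2·0.21, so 0.7810 = (0.76 + ρ_F + 0.42) / 2.420.
ρ_F = 0.7810·2.420 − 0.76 − 0.42 = 0.710.

0.710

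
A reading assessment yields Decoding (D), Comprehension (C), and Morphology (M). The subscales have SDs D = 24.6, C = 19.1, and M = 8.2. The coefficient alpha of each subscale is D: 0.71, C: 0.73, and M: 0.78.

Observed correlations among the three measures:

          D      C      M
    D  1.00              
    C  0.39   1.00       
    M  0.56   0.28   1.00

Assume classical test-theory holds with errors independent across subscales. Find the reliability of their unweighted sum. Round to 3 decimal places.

Var(D+C+M) = 24.6² + 19.1² + 8.2² + 2·[24.6·19.1·0.39 + 24.6·8.2·0.56 + 19.1·8.2·0.28] = 1037.21 + 680.124 = 1717.33.
With uncorrelated errors the cross-covariances are all true-score covariance, so they carry over unchanged; only the diagonal terms shrink to ρᵢσᵢ².
True-score variance = [24.6²·0.71 + 19.1²·0.73 + 8.2²·0.78] + 680.124 = 748.422 + 680.124 = 1428.55.
Reliability = 1428.55 / 1717.33 = 0.832.

0.832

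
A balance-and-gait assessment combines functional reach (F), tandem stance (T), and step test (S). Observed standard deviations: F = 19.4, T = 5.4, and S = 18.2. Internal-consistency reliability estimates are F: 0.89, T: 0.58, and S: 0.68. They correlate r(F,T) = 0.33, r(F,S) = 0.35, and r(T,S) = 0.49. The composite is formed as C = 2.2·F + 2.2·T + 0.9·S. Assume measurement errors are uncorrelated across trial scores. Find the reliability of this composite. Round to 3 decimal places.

0.894

Var(C) = 2.2²·19.4² + 2.2²·5.4² + 0.9²·18.2² + 2·[4.84·19.4·5.4·0.33 + 1.98·19.4·18.2·0.35 + 1.98·5.4·18.2·0.49] = 2231.02 + 1014.72 = 3245.74.
Under uncorrelated errors the observed covariances equal the true-score covariances, so only the own-variance terms attenuate.
True-score variance = [2.2²·19.4²·0.89 + 2.2²·5.4²·0.58 + 0.9²·18.2²·0.68] + 1014.72 = 1885.51 + 1014.72 = 2900.23.
Reliability = 2900.23 / 3245.74 = 0.894.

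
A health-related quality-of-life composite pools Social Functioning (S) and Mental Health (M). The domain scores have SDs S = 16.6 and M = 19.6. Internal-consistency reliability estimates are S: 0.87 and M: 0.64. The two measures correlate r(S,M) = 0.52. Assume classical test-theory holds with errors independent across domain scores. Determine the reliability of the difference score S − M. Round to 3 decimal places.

0.458

Var(S−M) = 16.6² + 19.6² − 2·16.6·19.6·0.52 = 659.72 − 338.374 = 321.346.
With uncorrelated errors the cross-covariances are all true-score covariance, so they carry over unchanged; only the diagonal terms shrink to ρᵢσᵢ².
True-score variance = [16.6²·0.87 + 19.6²·0.64] − 338.374 = 485.6 − 338.374 = 147.225.
Reliability = 147.225 / 321.346 = 0.458.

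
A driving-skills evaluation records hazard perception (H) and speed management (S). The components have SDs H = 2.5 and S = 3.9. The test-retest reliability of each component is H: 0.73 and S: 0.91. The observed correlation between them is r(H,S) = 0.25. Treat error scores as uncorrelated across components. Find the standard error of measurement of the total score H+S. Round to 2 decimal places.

Var(total) = 21.46 + 4.875 = 26.335.
True-score variance = 18.4036 + 4.875 = 23.2786, so reliability = 0.8839.
Error variance = 26.335 − 23.2786 = 3.0564; SEM = √3.0564 = 1.75.

1.75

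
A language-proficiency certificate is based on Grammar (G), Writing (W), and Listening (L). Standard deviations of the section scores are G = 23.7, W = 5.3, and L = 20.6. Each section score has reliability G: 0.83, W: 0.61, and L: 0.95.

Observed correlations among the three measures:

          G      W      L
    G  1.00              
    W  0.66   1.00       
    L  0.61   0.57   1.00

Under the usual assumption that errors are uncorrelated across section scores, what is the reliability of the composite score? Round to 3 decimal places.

0.933

Var(G+W+L) = 23.7² + 5.3² + 20.6² + 2·[23.7·5.3·0.66 + 23.7·20.6·0.61 + 5.3·20.6·0.57] = 1014.14 + 885.899 = 1900.04.
With uncorrelated errors the cross-covariances are all true-score covariance, so they carry over unchanged; only the diagonal terms shrink to ρᵢσᵢ².
True-score variance = [23.7²·0.83 + 5.3²·0.61 + 20.6²·0.95] + 885.899 = 886.48 + 885.899 = 1772.38.
Reliability = 1772.38 / 1900.04 = 0.933.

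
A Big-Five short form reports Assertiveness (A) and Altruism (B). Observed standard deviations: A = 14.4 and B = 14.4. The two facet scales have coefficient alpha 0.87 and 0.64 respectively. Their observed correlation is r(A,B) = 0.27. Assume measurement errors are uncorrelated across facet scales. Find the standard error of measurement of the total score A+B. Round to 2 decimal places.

10.08

Var(total) = 414.72 + 111.974 = 526.694.
True-score variance = 313.114 + 111.974 = 425.088, so reliability = 0.8071.
Error variance = 526.694 − 425.088 = 101.606; SEM = √101.606 = 10.08.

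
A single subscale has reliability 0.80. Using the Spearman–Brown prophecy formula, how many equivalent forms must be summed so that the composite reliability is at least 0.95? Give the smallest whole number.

k ≥ ρ*(1−ρ₁)/(ρ₁(1−ρ*)) = 0.95·0.20 / (0.80·0.05) = 4.750.
Smallest integer k = 5.

5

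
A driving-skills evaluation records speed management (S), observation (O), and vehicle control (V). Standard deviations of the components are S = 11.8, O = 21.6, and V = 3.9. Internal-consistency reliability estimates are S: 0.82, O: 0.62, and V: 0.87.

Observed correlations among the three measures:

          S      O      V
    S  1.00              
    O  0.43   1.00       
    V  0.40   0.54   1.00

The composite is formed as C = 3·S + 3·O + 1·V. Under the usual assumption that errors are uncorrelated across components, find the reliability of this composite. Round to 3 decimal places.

0.767

Var(C) = 3²·11.8² + 3²·21.6² + 3.9² + 2·[9·11.8·21.6·0.43 + 3·11.8·3.9·0.40 + 3·21.6·3.9·0.54] = 5467.41 + 2356.16 = 7823.57.
Because errors are independent across components, Cov(Tᵢ,Tⱼ) = Cov(Xᵢ,Xⱼ); the off-diagonal part of the true-score variance is the same as above.
True-score variance = [3²·11.8²·0.82 + 3²·21.6²·0.62 + 3.9²·0.87] + 2356.16 = 3644.23 + 2356.16 = 6000.39.
Reliability = 6000.39 / 7823.57 = 0.767.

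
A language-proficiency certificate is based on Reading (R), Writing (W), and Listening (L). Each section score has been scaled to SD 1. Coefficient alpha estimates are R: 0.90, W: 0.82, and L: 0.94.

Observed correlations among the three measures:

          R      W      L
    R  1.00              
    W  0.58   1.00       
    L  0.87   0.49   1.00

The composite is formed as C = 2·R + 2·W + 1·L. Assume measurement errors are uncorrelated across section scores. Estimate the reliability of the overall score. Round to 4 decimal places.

0.9382

Var(C) = 2² + 2² + 1 + 2·[4·0.58 + 2·0.87 + 2·0.49] = 9 + 10.08 = 19.08.
With uncorrelated errors the cross-covariances are all true-score covariance, so they carry over unchanged; only the diagonal terms shrink to ρᵢσᵢ².
True-score variance = [2²·0.90 + 2²·0.82 + 0.94] + 10.08 = 7.82 + 10.08 = 17.9.
Reliability = 17.9 / 19.08 = 0.9382.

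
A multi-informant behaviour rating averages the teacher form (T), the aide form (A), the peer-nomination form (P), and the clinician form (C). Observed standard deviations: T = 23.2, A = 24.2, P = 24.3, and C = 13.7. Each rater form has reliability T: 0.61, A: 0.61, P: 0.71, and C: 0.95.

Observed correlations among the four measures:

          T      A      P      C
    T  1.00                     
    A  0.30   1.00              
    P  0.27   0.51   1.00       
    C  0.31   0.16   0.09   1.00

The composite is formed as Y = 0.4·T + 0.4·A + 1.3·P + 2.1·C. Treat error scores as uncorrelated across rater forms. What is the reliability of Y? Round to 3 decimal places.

Var(Y) = 0.4²·23.2² + 0.4²·24.2² + 1.3²·24.3² + 2.1²·13.7² + 2·[0.16·23.2·24.2·0.30 + 0.52·23.2·24.3·0.27 + 0.84·23.2·13.7·0.31 + 0.52·24.2·24.3·0.51 + 0.84·24.2·13.7·0.16 + 2.73·24.3·13.7·0.09] = 2005.46 + 942.35 = 2947.81.
Under uncorrelated errors the observed covariances equal the true-score covariances, so only the own-variance terms attenuate.
True-score variance = [0.4²·23.2²·0.61 + 0.4²·24.2²·0.61 + 1.3²·24.3²·0.71 + 2.1²·13.7²·0.95] + 942.35 = 1604.55 + 942.35 = 2546.9.
Reliability = 2546.9 / 2947.81 = 0.864.

0.864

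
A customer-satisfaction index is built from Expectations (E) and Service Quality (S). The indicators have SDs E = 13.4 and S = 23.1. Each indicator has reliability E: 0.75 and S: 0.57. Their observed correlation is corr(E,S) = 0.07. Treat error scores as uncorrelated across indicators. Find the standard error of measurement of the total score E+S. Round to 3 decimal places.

16.563

Var(total) = 713.17 + 43.3356 = 756.506.
True-score variance = 438.828 + 43.3356 = 482.163, so reliability = 0.6374.
Error variance = 756.506 − 482.163 = 274.342; SEM = √274.342 = 16.563.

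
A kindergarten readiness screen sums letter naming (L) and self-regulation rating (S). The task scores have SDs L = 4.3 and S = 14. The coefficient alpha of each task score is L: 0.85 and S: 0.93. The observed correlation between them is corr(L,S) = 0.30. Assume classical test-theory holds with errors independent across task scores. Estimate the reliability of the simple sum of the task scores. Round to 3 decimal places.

0.934

Var(L+S) = 4.3² + 14² + 2·[4.3·14·0.30] = 214.49 + 36.12 = 250.61.
Under uncorrelated errors the observed covariances equal the true-score covariances, so only the own-variance terms attenuate.
True-score variance = [4.3²·0.85 + 14²·0.93] + 36.12 = 197.996 + 36.12 = 234.117.
Reliability = 234.117 / 250.61 = 0.934.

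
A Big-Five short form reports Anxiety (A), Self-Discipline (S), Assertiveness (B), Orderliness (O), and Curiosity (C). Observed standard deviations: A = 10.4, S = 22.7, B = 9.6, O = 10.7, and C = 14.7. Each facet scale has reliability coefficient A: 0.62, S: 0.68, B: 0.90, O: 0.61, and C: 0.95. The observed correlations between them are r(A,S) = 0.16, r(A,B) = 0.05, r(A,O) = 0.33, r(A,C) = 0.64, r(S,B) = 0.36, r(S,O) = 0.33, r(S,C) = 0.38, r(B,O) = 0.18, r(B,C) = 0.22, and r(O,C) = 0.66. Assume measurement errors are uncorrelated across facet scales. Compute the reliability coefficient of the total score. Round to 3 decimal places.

0.881

Var(A+S+B+O+C) = 10.4² + 22.7² + 9.6² + 10.7² + 14.7² + 2·[10.4·22.7·0.16 + 10.4·9.6·0.05 + 10.4·10.7·0.33 + 10.4·14.7·0.64 + 22.7·9.6·0.36 + 22.7·10.7·0.33 + 22.7·14.7·0.38 + 9.6·10.7·0.18 + 9.6·14.7·0.22 + 10.7·14.7·0.66] = 1046.19 + 1232.17 = 2278.36.
Under uncorrelated errors the observed covariances equal the true-score covariances, so only the own-variance terms attenuate.
True-score variance = [10.4²·0.62 + 22.7²·0.68 + 9.6²·0.90 + 10.7²·0.61 + 14.7²·0.95] + 1232.17 = 775.525 + 1232.17 = 2007.69.
Reliability = 2007.69 / 2278.36 = 0.881.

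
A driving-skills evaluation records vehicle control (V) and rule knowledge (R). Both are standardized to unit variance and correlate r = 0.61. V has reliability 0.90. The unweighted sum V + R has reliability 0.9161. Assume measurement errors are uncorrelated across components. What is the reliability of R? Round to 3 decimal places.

Var(V+R) = 2 + 2·0.61 = 3.220.
True-score variance = ρ_V + ρ_R + 2·0.61, so 0.9161 = (0.90 + ρ_R + 1.22) / 3.220.
ρ_R = 0.9161·3.220 − 0.90 − 1.22 = 0.830.

0.830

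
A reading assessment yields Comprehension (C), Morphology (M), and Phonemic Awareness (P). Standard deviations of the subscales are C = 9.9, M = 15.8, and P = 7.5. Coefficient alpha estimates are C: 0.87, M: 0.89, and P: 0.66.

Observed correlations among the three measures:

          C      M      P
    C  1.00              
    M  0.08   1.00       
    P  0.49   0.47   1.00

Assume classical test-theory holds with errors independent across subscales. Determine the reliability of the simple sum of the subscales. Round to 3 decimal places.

Var(C+M+P) = 9.9² + 15.8² + 7.5² + 2·[9.9·15.8·0.08 + 9.9·7.5·0.49 + 15.8·7.5·0.47] = 403.9 + 209.182 = 613.082.
With uncorrelated errors the cross-covariances are all true-score covariance, so they carry over unchanged; only the diagonal terms shrink to ρᵢσᵢ².
True-score variance = [9.9²·0.87 + 15.8²·0.89 + 7.5²·0.66] + 209.182 = 344.573 + 209.182 = 553.755.
Reliability = 553.755 / 613.082 = 0.903.

0.903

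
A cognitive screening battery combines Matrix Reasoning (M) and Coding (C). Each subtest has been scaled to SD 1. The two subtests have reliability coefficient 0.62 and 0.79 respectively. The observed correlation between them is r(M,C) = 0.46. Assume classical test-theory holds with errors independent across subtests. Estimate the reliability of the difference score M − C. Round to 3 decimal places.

0.454

Var(M−C) = 1 + 1 − 2·0.46 = 2 − 0.92 = 1.08.
Under uncorrelated errors the observed covariances equal the true-score covariances, so only the own-variance terms attenuate.
True-score variance = [0.62 + 0.79] − 0.92 = 1.41 − 0.92 = 0.49.
Reliability = 0.49 / 1.08 = 0.454.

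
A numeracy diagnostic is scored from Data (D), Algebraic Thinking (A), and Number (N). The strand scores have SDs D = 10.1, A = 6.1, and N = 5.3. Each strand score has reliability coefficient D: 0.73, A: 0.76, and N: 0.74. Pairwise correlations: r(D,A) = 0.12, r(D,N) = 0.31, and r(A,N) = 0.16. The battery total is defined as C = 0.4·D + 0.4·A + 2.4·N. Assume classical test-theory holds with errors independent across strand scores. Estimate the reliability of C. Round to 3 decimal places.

0.790

Var(C) = 0.4²·10.1² + 0.4²·6.1² + 2.4²·5.3² + 2·[0.16·10.1·6.1·0.12 + 0.96·10.1·5.3·0.31 + 0.96·6.1·5.3·0.16] = 184.074 + 44.1587 = 228.232.
Because errors are independent across components, Cov(Tᵢ,Tⱼ) = Cov(Xᵢ,Xⱼ); the off-diagonal part of the true-score variance is the same as above.
True-score variance = [0.4²·10.1²·0.73 + 0.4²·6.1²·0.76 + 2.4²·5.3²·0.74] + 44.1587 = 136.17 + 44.1587 = 180.329.
Reliability = 180.329 / 228.232 = 0.790.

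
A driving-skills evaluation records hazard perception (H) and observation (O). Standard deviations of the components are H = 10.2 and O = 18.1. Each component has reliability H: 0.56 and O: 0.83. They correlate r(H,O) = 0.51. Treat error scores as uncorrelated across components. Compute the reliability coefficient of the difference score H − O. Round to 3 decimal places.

0.583

Var(H−O) = 10.2² + 18.1² − 2·10.2·18.1·0.51 = 431.65 − 188.312 = 243.338.
With uncorrelated errors the cross-covariances are all true-score covariance, so they carry over unchanged; only the diagonal terms shrink to ρᵢσᵢ².
True-score variance = [10.2²·0.56 + 18.1²·0.83] − 188.312 = 330.179 − 188.312 = 141.866.
Reliability = 141.866 / 243.338 = 0.583.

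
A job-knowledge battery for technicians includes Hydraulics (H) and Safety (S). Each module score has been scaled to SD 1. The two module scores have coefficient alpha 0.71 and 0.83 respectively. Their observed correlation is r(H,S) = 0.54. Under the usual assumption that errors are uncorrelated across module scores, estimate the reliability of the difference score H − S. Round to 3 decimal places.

0.500

Var(H−S) = 1 + 1 − 2·0.54 = 2 − 1.08 = 0.92.
With uncorrelated errors the cross-covariances are all true-score covariance, so they carry over unchanged; only the diagonal terms shrink to ρᵢσᵢ².
True-score variance = [0.71 + 0.83] − 1.08 = 1.54 − 1.08 = 0.46.
Reliability = 0.46 / 0.92 = 0.500.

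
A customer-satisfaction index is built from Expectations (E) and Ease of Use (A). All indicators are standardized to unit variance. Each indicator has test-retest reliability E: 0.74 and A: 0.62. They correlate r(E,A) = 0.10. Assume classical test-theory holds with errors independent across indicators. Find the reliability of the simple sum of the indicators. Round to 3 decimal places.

0.709

Var(E+A) = 2 + 2·[0.10] = 2 + 0.2 = 2.2.
Because errors are independent across components, Cov(Tᵢ,Tⱼ) = Cov(Xᵢ,Xⱼ); the off-diagonal part of the true-score variance is the same as above.
True-score variance = [0.74 + 0.62] + 0.2 = 1.36 + 0.2 = 1.56.
Reliability = 1.56 / 2.2 = 0.709.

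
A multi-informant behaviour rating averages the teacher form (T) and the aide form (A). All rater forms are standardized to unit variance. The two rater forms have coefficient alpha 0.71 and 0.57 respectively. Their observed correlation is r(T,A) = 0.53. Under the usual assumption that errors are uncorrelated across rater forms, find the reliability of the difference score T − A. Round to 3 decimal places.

0.234

Var(T−A) = 1 + 1 − 2·0.53 = 2 − 1.06 = 0.94.
Under uncorrelated errors the observed covariances equal the true-score covariances, so only the own-variance terms attenuate.
True-score variance = [0.71 + 0.57] − 1.06 = 1.28 − 1.06 = 0.22.
Reliability = 0.22 / 0.94 = 0.234.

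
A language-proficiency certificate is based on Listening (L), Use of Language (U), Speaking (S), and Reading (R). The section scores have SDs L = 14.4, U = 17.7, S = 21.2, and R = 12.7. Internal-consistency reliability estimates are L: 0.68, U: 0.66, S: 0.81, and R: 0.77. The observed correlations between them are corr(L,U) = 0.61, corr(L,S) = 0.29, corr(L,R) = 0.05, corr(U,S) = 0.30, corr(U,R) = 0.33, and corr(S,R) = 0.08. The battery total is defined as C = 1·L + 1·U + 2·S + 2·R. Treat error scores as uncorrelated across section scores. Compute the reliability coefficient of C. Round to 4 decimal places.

0.8554

Var(C) = 14.4² + 17.7² + 2²·21.2² + 2²·12.7² + 2·[14.4·17.7·0.61 + 2·14.4·21.2·0.29 + 2·14.4·12.7·0.05 + 2·17.7·21.2·0.30 + 2·17.7·12.7·0.33 + 4·21.2·12.7·0.08] = 2963.57 + 1620.98 = 4584.55.
Because errors are independent across components, Cov(Tᵢ,Tⱼ) = Cov(Xᵢ,Xⱼ); the off-diagonal part of the true-score variance is the same as above.
True-score variance = [14.4²·0.68 + 17.7²·0.66 + 2²·21.2²·0.81 + 2²·12.7²·0.77] + 1620.98 = 2300.74 + 1620.98 = 3921.71.
Reliability = 3921.71 / 4584.55 = 0.8554.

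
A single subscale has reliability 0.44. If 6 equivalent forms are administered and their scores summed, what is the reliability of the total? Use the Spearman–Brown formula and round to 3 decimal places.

ρ_k = kρ / (1 + (k−1)ρ) = 6·0.44 / (1 + 5·0.44) = 2.640 / 3.200 = 0.825.

0.825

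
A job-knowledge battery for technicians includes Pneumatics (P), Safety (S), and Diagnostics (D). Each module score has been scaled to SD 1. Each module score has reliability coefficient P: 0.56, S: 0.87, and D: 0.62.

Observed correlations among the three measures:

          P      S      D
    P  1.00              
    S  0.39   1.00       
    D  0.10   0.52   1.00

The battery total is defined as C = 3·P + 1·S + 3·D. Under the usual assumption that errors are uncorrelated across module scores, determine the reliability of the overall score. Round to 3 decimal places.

0.714

Var(C) = 3² + 1 + 3² + 2·[3·0.39 + 9·0.10 + 3·0.52] = 19 + 7.26 = 26.26.
With uncorrelated errors the cross-covariances are all true-score covariance, so they carry over unchanged; only the diagonal terms shrink to ρᵢσᵢ².
True-score variance = [3²·0.56 + 0.87 + 3²·0.62] + 7.26 = 11.49 + 7.26 = 18.75.
Reliability = 18.75 / 26.26 = 0.714.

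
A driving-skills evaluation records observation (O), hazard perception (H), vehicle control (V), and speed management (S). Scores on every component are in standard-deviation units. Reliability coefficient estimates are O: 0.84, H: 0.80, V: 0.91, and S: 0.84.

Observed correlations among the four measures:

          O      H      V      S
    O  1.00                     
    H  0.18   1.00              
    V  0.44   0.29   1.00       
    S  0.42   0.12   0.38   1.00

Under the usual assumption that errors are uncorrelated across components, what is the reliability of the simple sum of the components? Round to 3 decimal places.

0.920

Var(O+H+V+S) = 4 + 2·[0.18 + 0.44 + 0.42 + 0.29 + 0.12 + 0.38] = 4 + 3.66 = 7.66.
With uncorrelated errors the cross-covariances are all true-score covariance, so they carry over unchanged; only the diagonal terms shrink to ρᵢσᵢ².
True-score variance = [0.84 + 0.80 + 0.91 + 0.84] + 3.66 = 3.39 + 3.66 = 7.05.
Reliability = 7.05 / 7.66 = 0.920.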